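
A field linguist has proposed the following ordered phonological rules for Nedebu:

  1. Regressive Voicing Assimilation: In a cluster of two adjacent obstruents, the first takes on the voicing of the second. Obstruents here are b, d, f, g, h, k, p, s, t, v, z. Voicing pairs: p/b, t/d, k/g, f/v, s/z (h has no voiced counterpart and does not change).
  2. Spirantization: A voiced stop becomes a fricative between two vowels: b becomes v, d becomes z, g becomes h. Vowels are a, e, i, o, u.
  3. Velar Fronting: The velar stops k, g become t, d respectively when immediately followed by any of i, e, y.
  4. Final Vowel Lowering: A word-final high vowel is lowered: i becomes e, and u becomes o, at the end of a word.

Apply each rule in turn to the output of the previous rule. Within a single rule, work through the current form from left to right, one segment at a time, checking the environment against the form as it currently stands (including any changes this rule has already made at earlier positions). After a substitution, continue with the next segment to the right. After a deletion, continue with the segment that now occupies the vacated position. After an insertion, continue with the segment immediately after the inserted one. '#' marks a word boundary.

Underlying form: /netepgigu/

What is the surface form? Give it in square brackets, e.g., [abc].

[netebdiho]

1 Regressive Voicing Assimilation: [netepgigu] → [netebgigu]
2 Spirantization: [netebgigu] → [netebgihu]
3 Velar Fronting: [netebgihu] → [netebdihu]
4 Final Vowel Lowering: [netebdihu] → [netebdiho]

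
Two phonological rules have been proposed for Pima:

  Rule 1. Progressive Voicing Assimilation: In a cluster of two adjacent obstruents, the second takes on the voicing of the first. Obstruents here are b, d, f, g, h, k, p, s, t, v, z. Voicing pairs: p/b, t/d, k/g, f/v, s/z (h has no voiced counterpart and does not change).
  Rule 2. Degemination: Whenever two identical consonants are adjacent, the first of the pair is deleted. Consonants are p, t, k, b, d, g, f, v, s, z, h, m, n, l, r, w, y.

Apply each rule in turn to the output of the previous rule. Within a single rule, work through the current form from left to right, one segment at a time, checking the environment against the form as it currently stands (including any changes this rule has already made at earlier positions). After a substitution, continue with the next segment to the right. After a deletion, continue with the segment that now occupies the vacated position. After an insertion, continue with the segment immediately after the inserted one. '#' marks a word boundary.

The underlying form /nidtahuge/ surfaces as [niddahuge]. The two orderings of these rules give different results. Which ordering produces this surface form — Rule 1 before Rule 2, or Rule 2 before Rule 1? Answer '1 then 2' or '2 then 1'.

Order 1 then 2:
  1 Progressive Voicing Assimilation: [nidtahuge] → [niddahuge]
  2 Degemination: [niddahuge] → [nidahuge]
  result: [nidahuge]
Order 2 then 1:
  2 Degemination: no change — [nidtahuge]
  1 Progressive Voicing Assimilation: [nidtahuge] → [niddahuge]
  result: [niddahuge]

2 then 1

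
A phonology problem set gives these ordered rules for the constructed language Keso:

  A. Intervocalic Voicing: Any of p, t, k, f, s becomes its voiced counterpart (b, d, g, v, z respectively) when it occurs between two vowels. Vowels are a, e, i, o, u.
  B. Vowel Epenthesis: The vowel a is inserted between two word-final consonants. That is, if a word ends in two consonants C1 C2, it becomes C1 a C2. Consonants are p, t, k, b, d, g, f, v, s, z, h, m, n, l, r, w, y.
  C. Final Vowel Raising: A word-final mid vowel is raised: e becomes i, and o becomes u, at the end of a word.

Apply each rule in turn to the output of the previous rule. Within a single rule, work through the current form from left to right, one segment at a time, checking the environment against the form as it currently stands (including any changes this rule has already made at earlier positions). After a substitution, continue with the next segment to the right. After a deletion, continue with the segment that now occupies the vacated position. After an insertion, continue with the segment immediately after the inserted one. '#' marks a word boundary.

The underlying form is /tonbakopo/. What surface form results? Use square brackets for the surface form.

[tonbagobu]

A Intervocalic Voicing: [tonbakopo] → [tonbagobo]
B Vowel Epenthesis: no change — [tonbagobo]
C Final Vowel Raising: [tonbagobo] → [tonbagobu]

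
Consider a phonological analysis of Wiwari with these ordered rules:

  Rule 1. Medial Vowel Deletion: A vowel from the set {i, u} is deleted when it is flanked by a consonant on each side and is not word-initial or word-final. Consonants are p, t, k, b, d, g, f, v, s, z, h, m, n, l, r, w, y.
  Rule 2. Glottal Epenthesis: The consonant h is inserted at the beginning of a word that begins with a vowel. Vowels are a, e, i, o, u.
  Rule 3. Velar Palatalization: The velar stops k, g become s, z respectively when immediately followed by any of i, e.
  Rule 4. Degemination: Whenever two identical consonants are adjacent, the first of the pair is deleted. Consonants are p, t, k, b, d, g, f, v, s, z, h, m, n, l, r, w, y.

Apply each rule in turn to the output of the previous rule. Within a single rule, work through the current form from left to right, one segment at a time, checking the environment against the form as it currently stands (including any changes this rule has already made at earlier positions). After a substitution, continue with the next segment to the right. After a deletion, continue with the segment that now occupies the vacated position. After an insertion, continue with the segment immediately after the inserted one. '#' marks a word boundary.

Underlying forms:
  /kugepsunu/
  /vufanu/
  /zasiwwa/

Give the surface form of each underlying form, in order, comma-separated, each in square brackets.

/kugepsunu/:
  Rule 1 Medial Vowel Deletion: [kugepsunu] → [kgepsnu]
  Rule 2 Glottal Epenthesis: no change — [kgepsnu]
  Rule 3 Velar Palatalization: [kgepsnu] → [kzepsnu]
  Rule 4 Degemination: no change — [kzepsnu]
/vufanu/:
  Rule 1 Medial Vowel Deletion: [vufanu] → [vfanu]
  Rule 2 Glottal Epenthesis: no change — [vfanu]
  Rule 3 Velar Palatalization: no change — [vfanu]
  Rule 4 Degemination: no change — [vfanu]
/zasiwwa/:
  Rule 1 Medial Vowel Deletion: [zasiwwa] → [zaswwa]
  Rule 2 Glottal Epenthesis: no change — [zaswwa]
  Rule 3 Velar Palatalization: no change — [zaswwa]
  Rule 4 Degemination: [zaswwa] → [zaswa]

[kzepsnu], [vfanu], [zaswa]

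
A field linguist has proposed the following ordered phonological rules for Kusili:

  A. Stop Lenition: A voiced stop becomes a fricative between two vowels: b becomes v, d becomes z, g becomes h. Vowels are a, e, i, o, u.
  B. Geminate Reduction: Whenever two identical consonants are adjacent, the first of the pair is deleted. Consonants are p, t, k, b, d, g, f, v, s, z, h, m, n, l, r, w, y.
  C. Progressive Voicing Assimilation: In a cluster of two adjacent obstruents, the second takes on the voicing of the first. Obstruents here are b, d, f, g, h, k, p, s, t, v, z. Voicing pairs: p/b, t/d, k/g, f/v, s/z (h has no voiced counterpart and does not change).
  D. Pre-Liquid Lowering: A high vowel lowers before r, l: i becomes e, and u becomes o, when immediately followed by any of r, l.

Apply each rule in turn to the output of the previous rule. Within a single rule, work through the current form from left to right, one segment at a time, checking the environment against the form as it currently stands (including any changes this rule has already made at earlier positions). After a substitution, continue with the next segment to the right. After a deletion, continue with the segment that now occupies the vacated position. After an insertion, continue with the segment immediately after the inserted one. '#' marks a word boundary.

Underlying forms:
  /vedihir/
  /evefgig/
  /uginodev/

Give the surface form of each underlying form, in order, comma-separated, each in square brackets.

[veziher], [evefkig], [uhinozev]

/vedihir/:
  A Stop Lenition: [vedihir] → [vezihir]
  B Geminate Reduction: no change — [vezihir]
  C Progressive Voicing Assimilation: no change — [vezihir]
  D Pre-Liquid Lowering: [vezihir] → [veziher]
/evefgig/:
  A Stop Lenition: no change — [evefgig]
  B Geminate Reduction: no change — [evefgig]
  C Progressive Voicing Assimilation: [evefgig] → [evefkig]
  D Pre-Liquid Lowering: no change — [evefkig]
/uginodev/:
  A Stop Lenition: [uginodev] → [uhinozev]
  B Geminate Reduction: no change — [uhinozev]
  C Progressive Voicing Assimilation: no change — [uhinozev]
  D Pre-Liquid Lowering: no change — [uhinozev]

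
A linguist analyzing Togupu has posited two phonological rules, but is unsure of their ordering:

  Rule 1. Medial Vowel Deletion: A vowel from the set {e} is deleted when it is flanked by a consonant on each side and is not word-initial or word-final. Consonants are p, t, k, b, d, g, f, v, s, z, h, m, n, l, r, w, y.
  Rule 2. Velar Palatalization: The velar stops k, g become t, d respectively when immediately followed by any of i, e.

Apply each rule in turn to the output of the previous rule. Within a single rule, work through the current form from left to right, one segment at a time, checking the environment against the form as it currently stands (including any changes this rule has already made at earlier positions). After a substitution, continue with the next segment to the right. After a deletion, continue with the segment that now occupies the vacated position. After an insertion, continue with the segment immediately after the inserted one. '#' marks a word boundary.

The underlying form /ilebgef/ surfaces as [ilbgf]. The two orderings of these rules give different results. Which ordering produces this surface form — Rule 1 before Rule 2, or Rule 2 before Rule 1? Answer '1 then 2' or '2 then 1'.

1 then 2

Order 1 then 2:
  1 Medial Vowel Deletion: [ilebgef] → [ilbgf]
  2 Velar Palatalization: no change — [ilbgf]
  result: [ilbgf]
Order 2 then 1:
  2 Velar Palatalization: [ilebgef] → [ilebdef]
  1 Medial Vowel Deletion: [ilebdef] → [ilbdf]
  result: [ilbdf]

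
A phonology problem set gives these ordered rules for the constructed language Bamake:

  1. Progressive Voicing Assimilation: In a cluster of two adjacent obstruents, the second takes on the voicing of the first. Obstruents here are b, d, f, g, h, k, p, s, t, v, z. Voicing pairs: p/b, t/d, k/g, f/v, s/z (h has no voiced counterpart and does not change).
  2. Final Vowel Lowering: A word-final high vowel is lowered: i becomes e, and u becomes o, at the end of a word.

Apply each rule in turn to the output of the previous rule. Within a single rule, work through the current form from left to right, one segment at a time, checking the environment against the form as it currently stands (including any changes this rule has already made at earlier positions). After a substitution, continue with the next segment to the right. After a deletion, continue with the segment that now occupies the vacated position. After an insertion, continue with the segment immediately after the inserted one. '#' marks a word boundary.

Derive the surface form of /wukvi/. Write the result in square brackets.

1 Progressive Voicing Assimilation: [wukvi] → [wukfi]
2 Final Vowel Lowering: [wukfi] → [wukfe]

[wukfe]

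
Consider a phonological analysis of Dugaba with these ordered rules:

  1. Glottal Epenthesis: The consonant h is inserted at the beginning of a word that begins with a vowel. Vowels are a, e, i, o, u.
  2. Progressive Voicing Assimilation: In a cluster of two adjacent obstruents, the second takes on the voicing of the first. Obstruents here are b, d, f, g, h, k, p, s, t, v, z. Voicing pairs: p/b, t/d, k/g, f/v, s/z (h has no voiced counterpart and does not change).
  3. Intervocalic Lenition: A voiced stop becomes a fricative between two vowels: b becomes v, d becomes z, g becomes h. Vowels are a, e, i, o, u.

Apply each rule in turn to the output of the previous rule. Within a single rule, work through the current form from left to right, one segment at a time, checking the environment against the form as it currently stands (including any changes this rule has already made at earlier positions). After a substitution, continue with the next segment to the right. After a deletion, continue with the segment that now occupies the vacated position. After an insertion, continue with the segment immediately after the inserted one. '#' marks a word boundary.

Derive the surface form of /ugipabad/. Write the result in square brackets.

[huhipavad]

1 Glottal Epenthesis: [ugipabad] → [hugipabad]
2 Progressive Voicing Assimilation: no change — [hugipabad]
3 Intervocalic Lenition: [hugipabad] → [huhipavad]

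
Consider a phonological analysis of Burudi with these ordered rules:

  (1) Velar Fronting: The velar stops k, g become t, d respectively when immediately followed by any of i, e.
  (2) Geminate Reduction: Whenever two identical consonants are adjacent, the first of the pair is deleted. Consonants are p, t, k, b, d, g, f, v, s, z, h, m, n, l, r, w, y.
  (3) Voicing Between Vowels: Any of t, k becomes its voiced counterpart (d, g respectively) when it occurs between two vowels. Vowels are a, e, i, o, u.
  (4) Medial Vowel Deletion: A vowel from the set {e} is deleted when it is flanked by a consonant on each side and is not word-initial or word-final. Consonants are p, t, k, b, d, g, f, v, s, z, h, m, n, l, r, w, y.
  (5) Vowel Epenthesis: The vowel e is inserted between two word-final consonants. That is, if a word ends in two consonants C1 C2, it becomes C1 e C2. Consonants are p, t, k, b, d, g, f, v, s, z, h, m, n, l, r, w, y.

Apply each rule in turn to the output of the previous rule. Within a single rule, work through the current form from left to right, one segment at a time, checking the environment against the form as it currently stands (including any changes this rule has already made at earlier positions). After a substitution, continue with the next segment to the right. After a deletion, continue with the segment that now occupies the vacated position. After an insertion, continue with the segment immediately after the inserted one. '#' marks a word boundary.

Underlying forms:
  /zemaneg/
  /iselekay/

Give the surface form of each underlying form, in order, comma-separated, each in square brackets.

[zmaneg], [islgay]

/zemaneg/:
  (1) Velar Fronting: no change — [zemaneg]
  (2) Geminate Reduction: no change — [zemaneg]
  (3) Voicing Between Vowels: no change — [zemaneg]
  (4) Medial Vowel Deletion: [zemaneg] → [zmang]
  (5) Vowel Epenthesis: [zmang] → [zmaneg]
/iselekay/:
  (1) Velar Fronting: no change — [iselekay]
  (2) Geminate Reduction: no change — [iselekay]
  (3) Voicing Between Vowels: [iselekay] → [iselegay]
  (4) Medial Vowel Deletion: [iselegay] → [islgay]
  (5) Vowel Epenthesis: no change — [islgay]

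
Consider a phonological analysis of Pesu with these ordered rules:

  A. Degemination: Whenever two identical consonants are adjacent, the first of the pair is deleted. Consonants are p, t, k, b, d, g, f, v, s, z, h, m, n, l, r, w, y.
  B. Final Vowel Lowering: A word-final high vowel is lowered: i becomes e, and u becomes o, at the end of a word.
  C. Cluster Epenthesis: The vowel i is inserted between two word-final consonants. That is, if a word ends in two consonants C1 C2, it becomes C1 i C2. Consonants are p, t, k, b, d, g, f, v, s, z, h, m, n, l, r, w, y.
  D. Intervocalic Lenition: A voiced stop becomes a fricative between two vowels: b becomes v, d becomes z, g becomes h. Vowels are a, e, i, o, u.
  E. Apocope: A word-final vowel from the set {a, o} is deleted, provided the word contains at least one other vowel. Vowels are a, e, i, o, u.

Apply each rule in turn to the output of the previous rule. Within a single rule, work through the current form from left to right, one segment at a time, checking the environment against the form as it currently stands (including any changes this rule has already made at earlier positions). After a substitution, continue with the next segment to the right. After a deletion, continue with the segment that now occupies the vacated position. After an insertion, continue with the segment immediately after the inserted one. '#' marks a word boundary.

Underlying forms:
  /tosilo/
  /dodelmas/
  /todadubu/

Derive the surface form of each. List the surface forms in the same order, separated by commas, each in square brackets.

/tosilo/:
  A Degemination: no change — [tosilo]
  B Final Vowel Lowering: no change — [tosilo]
  C Cluster Epenthesis: no change — [tosilo]
  D Intervocalic Lenition: no change — [tosilo]
  E Apocope: [tosilo] → [tosil]
/dodelmas/:
  A Degemination: no change — [dodelmas]
  B Final Vowel Lowering: no change — [dodelmas]
  C Cluster Epenthesis: no change — [dodelmas]
  D Intervocalic Lenition: [dodelmas] → [dozelmas]
  E Apocope: no change — [dozelmas]
/todadubu/:
  A Degemination: no change — [todadubu]
  B Final Vowel Lowering: [todadubu] → [todadubo]
  C Cluster Epenthesis: no change — [todadubo]
  D Intervocalic Lenition: [todadubo] → [tozazuvo]
  E Apocope: [tozazuvo] → [tozazuv]

[tosil], [dozelmas], [tozazuv]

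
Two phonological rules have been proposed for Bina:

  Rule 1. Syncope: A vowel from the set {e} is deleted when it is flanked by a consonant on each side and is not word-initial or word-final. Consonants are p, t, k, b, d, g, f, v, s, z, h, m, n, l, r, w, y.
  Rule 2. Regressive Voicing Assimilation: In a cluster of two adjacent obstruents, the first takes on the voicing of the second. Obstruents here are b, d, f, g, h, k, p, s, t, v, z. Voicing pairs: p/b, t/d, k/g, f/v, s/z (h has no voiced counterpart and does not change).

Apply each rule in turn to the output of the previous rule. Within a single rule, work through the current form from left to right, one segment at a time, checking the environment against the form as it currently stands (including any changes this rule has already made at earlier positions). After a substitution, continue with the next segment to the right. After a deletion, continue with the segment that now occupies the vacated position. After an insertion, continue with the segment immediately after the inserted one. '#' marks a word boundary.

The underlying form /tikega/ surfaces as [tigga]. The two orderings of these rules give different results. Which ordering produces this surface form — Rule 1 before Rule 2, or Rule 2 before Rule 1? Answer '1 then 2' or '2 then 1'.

1 then 2

Order 1 then 2:
  1 Syncope: [tikega] → [tikga]
  2 Regressive Voicing Assimilation: [tikga] → [tigga]
  result: [tigga]
Order 2 then 1:
  2 Regressive Voicing Assimilation: no change — [tikega]
  1 Syncope: [tikega] → [tikga]
  result: [tikga]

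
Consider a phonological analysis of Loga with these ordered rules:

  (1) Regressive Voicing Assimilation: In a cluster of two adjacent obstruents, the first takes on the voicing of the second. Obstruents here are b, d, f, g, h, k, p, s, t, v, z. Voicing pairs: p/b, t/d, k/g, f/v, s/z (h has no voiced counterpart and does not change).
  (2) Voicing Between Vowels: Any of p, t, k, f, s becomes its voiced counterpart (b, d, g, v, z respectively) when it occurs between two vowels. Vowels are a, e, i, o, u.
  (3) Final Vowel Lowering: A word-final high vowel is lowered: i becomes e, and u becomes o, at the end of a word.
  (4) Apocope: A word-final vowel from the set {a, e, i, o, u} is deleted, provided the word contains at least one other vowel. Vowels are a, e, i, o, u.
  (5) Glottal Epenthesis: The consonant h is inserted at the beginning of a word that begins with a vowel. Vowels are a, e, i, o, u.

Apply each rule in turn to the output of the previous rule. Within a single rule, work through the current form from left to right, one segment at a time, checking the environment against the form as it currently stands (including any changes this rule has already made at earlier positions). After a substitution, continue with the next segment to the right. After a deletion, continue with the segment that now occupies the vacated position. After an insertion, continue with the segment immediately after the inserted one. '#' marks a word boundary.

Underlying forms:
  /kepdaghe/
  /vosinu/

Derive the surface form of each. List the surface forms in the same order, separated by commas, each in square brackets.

/kepdaghe/:
  (1) Regressive Voicing Assimilation: [kepdaghe] → [kebdakhe]
  (2) Voicing Between Vowels: no change — [kebdakhe]
  (3) Final Vowel Lowering: no change — [kebdakhe]
  (4) Apocope: [kebdakhe] → [kebdakh]
  (5) Glottal Epenthesis: no change — [kebdakh]
/vosinu/:
  (1) Regressive Voicing Assimilation: no change — [vosinu]
  (2) Voicing Between Vowels: [vosinu] → [vozinu]
  (3) Final Vowel Lowering: [vozinu] → [vozino]
  (4) Apocope: [vozino] → [vozin]
  (5) Glottal Epenthesis: no change — [vozin]

[kebdakh], [vozin]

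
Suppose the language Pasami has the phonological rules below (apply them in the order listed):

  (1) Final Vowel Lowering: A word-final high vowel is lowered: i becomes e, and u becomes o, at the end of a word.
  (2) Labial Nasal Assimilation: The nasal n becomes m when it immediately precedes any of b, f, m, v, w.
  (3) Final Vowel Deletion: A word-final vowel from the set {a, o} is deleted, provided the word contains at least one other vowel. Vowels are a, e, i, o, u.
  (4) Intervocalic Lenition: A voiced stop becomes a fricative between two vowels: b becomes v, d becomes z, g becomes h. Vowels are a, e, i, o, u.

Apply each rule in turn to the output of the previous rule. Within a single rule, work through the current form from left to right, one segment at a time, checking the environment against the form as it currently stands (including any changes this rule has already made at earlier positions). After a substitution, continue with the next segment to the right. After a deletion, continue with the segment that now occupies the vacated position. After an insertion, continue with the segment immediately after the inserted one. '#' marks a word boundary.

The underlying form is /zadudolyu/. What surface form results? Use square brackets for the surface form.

[zazuzoly]

(1) Final Vowel Lowering: [zadudolyu] → [zadudolyo]
(2) Labial Nasal Assimilation: no change — [zadudolyo]
(3) Final Vowel Deletion: [zadudolyo] → [zadudoly]
(4) Intervocalic Lenition: [zadudoly] → [zazuzoly]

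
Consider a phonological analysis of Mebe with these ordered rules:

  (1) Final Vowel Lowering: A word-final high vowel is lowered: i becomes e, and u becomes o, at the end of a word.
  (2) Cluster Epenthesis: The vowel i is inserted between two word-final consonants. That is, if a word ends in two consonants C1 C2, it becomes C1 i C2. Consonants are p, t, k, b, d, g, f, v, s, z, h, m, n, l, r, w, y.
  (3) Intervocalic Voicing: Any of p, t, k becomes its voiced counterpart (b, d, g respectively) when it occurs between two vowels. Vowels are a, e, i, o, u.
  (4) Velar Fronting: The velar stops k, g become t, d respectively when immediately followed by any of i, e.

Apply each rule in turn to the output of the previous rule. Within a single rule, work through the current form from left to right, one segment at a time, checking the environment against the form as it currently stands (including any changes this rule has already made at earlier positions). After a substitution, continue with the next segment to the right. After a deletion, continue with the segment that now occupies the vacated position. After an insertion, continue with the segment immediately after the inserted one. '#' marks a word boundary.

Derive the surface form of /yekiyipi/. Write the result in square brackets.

[yediyibe]

(1) Final Vowel Lowering: [yekiyipi] → [yekiyipe]
(2) Cluster Epenthesis: no change — [yekiyipe]
(3) Intervocalic Voicing: [yekiyipe] → [yegiyibe]
(4) Velar Fronting: [yegiyibe] → [yediyibe]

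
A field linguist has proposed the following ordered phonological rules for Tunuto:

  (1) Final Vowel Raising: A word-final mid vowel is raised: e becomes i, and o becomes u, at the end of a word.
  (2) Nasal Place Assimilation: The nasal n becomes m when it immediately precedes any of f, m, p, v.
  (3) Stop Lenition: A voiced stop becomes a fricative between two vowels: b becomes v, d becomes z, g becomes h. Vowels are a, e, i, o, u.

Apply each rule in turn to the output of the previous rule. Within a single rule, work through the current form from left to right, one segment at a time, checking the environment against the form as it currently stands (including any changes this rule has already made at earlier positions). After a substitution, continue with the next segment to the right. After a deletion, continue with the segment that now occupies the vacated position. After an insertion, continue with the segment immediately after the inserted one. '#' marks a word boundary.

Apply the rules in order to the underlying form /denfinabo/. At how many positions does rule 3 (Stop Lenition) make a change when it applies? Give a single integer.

1

(1) Final Vowel Raising: [denfinabo] → [denfinabu]
(2) Nasal Place Assimilation: [denfinabu] → [demfinabu]
(3) Stop Lenition: [demfinabu] → [demfinavu]
Rule 3 changed 1 position(s).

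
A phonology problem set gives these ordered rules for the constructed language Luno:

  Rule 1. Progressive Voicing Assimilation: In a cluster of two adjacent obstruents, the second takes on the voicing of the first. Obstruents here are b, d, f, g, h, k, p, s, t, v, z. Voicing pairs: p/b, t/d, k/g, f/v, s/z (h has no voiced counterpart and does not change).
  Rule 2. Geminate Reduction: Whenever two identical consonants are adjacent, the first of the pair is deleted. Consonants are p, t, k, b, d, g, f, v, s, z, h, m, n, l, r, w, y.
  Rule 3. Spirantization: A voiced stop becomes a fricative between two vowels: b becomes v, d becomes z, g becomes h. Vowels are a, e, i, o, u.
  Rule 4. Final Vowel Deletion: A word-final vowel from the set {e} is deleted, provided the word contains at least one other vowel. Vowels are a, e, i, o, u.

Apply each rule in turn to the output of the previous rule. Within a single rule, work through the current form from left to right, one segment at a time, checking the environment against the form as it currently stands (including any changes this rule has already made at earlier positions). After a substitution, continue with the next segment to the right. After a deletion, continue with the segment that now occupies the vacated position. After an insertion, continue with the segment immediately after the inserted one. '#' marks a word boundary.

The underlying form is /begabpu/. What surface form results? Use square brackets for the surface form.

[behavu]

Rule 1 Progressive Voicing Assimilation: [begabpu] → [begabbu]
Rule 2 Geminate Reduction: [begabbu] → [begabu]
Rule 3 Spirantization: [begabu] → [behavu]
Rule 4 Final Vowel Deletion: no change — [behavu]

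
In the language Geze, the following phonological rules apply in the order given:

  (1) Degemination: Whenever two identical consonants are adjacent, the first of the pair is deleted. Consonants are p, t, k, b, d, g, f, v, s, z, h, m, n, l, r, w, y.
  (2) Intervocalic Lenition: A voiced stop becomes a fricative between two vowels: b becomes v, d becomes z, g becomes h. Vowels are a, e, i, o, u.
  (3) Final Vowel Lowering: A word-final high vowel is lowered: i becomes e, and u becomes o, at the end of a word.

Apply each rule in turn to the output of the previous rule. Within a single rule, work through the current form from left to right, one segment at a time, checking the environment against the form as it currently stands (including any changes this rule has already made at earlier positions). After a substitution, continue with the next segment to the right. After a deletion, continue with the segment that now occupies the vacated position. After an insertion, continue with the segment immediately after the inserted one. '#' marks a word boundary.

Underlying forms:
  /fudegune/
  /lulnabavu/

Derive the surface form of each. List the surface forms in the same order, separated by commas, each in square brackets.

[fuzehune], [lulnavavo]

/fudegune/:
  (1) Degemination: no change — [fudegune]
  (2) Intervocalic Lenition: [fudegune] → [fuzehune]
  (3) Final Vowel Lowering: no change — [fuzehune]
/lulnabavu/:
  (1) Degemination: no change — [lulnabavu]
  (2) Intervocalic Lenition: [lulnabavu] → [lulnavavu]
  (3) Final Vowel Lowering: [lulnavavu] → [lulnavavo]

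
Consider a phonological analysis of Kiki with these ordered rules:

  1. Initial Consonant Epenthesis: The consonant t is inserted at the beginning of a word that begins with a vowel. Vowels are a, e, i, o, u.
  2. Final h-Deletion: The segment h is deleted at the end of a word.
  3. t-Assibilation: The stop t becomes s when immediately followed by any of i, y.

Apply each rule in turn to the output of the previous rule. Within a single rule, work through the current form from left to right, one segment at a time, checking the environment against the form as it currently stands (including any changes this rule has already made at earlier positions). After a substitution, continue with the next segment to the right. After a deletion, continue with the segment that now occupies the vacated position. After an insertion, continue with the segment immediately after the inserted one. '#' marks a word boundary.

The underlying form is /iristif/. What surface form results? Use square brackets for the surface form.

[sirissif]

1 Initial Consonant Epenthesis: [iristif] → [tiristif]
2 Final h-Deletion: no change — [tiristif]
3 t-Assibilation: [tiristif] → [sirissif]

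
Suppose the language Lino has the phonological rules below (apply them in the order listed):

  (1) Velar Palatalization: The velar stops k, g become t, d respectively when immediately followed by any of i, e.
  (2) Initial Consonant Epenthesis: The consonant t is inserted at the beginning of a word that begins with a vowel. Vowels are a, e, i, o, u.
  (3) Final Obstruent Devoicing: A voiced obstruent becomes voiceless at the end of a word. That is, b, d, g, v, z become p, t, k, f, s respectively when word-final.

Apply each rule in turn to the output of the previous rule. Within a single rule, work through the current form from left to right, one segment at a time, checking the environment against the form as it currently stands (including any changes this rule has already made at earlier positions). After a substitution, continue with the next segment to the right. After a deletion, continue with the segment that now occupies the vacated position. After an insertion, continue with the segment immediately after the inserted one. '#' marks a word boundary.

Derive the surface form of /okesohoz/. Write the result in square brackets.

(1) Velar Palatalization: [okesohoz] → [otesohoz]
(2) Initial Consonant Epenthesis: [otesohoz] → [totesohoz]
(3) Final Obstruent Devoicing: [totesohoz] → [totesohos]

[totesohos]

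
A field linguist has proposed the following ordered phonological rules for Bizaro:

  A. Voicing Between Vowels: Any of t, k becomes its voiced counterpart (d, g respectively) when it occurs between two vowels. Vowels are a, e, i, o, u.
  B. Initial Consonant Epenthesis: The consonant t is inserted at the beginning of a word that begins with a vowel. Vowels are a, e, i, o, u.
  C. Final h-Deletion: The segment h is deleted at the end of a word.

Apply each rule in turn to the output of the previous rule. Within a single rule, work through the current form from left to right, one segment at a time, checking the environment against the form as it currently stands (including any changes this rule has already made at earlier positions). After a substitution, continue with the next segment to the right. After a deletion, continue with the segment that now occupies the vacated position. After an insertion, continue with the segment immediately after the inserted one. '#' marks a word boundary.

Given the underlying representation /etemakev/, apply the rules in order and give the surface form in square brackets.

[tedemagev]

A Voicing Between Vowels: [etemakev] → [edemagev]
B Initial Consonant Epenthesis: [edemagev] → [tedemagev]
C Final h-Deletion: no change — [tedemagev]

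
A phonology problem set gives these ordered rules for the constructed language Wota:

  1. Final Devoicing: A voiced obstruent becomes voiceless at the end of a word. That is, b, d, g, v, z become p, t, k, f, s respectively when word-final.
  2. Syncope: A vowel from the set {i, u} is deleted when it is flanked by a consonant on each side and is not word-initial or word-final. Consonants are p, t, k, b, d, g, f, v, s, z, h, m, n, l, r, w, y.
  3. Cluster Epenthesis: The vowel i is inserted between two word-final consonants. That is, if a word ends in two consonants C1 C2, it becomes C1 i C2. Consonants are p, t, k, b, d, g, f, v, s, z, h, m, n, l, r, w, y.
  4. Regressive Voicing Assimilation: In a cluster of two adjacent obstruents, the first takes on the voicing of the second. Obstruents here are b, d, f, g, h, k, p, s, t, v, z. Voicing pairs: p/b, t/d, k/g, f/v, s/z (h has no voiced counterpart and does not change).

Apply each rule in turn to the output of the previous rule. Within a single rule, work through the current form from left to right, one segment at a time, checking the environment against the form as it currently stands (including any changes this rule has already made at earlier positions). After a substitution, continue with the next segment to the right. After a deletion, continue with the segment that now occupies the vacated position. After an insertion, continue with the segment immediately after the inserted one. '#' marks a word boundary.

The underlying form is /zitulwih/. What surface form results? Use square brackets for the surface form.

1 Final Devoicing: no change — [zitulwih]
2 Syncope: [zitulwih] → [ztlwh]
3 Cluster Epenthesis: [ztlwh] → [ztlwih]
4 Regressive Voicing Assimilation: [ztlwih] → [stlwih]

[stlwih]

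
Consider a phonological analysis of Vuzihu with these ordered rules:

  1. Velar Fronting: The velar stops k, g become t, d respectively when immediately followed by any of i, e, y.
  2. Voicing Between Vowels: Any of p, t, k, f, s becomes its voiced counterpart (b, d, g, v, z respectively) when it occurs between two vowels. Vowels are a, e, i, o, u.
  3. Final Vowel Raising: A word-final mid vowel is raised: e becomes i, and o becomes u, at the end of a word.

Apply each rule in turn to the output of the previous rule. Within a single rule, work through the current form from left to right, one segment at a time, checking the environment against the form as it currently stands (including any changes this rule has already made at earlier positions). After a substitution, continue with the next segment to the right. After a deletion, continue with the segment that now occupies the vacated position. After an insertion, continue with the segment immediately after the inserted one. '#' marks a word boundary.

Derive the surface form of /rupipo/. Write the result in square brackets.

1 Velar Fronting: no change — [rupipo]
2 Voicing Between Vowels: [rupipo] → [rubibo]
3 Final Vowel Raising: [rubibo] → [rubibu]

[rubibu]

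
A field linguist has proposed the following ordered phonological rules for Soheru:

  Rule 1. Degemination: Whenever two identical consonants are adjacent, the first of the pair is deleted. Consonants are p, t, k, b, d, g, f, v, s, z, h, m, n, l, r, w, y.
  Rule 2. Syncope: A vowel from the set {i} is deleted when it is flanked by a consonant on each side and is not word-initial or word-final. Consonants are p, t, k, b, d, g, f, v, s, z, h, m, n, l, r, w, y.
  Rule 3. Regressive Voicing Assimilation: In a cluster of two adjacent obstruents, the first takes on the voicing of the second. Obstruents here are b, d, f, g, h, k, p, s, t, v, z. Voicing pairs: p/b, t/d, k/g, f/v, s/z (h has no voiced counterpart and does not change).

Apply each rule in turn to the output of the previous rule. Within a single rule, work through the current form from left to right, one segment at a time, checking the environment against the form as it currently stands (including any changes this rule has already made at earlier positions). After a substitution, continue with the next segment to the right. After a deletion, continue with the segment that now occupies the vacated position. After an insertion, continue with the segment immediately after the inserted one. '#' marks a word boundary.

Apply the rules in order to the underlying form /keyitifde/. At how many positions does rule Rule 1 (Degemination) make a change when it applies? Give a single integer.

0

Rule 1 Degemination: no change — [keyitifde]
Rule 2 Syncope: [keyitifde] → [keytfde]
Rule 3 Regressive Voicing Assimilation: [keytfde] → [keytvde]
Rule Rule 1 changed 0 position(s).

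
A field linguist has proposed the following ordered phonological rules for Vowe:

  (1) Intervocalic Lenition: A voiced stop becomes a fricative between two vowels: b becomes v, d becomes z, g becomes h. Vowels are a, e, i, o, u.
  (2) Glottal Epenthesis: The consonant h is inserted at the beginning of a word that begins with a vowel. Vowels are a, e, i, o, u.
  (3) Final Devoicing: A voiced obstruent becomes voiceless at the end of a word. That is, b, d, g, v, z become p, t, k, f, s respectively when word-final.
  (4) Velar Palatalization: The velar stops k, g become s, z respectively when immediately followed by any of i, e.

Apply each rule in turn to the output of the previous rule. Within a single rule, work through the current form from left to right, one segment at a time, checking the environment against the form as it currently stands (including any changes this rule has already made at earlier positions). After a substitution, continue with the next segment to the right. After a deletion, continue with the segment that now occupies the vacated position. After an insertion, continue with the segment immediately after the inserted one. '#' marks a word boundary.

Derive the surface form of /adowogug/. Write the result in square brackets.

(1) Intervocalic Lenition: [adowogug] → [azowohug]
(2) Glottal Epenthesis: [azowohug] → [hazowohug]
(3) Final Devoicing: [hazowohug] → [hazowohuk]
(4) Velar Palatalization: no change — [hazowohuk]

[hazowohuk]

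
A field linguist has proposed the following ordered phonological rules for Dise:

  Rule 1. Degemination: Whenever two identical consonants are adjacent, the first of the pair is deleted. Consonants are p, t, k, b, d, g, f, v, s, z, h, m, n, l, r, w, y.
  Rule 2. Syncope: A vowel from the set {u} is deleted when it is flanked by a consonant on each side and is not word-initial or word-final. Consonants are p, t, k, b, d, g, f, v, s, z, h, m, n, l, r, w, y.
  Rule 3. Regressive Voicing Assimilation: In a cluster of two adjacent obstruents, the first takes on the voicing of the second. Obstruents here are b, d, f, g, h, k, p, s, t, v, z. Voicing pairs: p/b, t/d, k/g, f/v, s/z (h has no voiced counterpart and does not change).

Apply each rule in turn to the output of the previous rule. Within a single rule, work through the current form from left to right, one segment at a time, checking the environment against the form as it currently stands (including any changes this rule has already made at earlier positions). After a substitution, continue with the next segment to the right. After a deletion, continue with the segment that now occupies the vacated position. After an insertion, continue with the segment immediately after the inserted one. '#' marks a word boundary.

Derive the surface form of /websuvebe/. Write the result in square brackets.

[wepzvebe]

Rule 1 Degemination: no change — [websuvebe]
Rule 2 Syncope: [websuvebe] → [websvebe]
Rule 3 Regressive Voicing Assimilation: [websvebe] → [wepzvebe]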